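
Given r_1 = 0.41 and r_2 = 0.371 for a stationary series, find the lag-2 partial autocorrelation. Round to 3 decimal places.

0.244

φ_{22} = (r_2 − r_1²) / (1 − r_1²)
r_1² = (0.41)² = 0.1681
Numerator = 0.371 − 0.1681 = 0.2029; denominator = 1 − 0.1681 = 0.8319
φ_{22} = 0.2029 / 0.8319 = 0.244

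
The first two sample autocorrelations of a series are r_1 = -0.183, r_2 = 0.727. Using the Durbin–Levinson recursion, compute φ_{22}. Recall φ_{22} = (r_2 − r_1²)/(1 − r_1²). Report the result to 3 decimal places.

φ_{22} = (r_2 − r_1²) / (1 − r_1²)
r_1² = (-0.183)² = 0.033489
Numerator = 0.727 − 0.0335 = 0.6935; denominator = 1 − 0.0335 = 0.9665
φ_{22} = 0.6935 / 0.9665 = 0.718

0.718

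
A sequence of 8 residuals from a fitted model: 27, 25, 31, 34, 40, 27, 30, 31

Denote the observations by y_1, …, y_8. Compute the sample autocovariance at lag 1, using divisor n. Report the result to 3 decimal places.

Mean ȳ = (27 + 25 + 31 + 34 + 40 + 27 + 30 + 31)/8 = 30.6250
Σ_{t=1}^{7}(y_t−ȳ)(y_{t+1}−ȳ) = 19.2344
γ_1 = 19.2344 / 8 = 2.404

2.404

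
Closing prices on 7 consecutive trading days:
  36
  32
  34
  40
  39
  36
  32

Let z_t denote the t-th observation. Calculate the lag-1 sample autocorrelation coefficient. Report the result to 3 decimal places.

0.205

Mean z̄ = (36 + 32 + 34 + 40 + 39 + 36 + 32)/7 = 35.5714
Deviations from mean: 0.4286, -3.5714, -1.5714, 4.4286, 3.4286, 0.4286, -3.5714
Σ(z_t−z̄)(z_{t+1}−z̄) = (-1.5306) + (5.6122) + (-6.9592) + (15.1837) + (1.4694) + (-1.5306) = 12.2449
Denominator Σ(z_t−z̄)² = 59.7143
r_1 = 12.2449 / 59.7143 = 0.205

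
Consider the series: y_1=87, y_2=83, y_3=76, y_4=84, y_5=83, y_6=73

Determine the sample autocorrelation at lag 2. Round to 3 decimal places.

-0.408

Mean ȳ = (87 + 83 + 76 + 84 + 83 + 73)/6 = 81.0000
Deviations from mean: 6.0000, 2.0000, -5.0000, 3.0000, 2.0000, -8.0000
Numerator Σ_{t=1}^{4}(y_t−ȳ)(y_{t+2}−ȳ) = -58.0000
Denominator Σ(y_t−ȳ)² = 142.0000
r_2 = -58.0000 / 142.0000 = -0.408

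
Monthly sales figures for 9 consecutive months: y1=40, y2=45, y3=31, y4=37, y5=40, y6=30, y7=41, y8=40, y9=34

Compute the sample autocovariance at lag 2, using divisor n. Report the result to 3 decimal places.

-6.032

Mean ȳ = (40 + 45 + 31 + 37 + 40 + 30 + 41 + 40 + 34)/9 = 37.5556
Σ_{t=1}^{7}(y_t−ȳ)(y_{t+2}−ȳ) = -54.2840
γ_2 = -54.2840 / 9 = -6.032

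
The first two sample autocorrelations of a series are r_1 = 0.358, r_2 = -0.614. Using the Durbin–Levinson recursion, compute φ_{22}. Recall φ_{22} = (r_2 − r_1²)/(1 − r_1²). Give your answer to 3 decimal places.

φ_{22} = (r_2 − r_1²) / (1 − r_1²)
r_1² = (0.358)² = 0.128164
Numerator = -0.614 − 0.1282 = -0.7422; denominator = 1 − 0.1282 = 0.8718
φ_{22} = -0.7422 / 0.8718 = -0.851

-0.851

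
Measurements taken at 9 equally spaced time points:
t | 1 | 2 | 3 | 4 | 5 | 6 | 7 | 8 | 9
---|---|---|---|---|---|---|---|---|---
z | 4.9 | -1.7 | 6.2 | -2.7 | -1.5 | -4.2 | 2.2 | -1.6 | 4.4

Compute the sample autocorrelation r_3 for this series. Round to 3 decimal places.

-0.473

Mean z̄ = (4.9 − 1.7 + 6.2 − 2.7 − 1.5 − 4.2 + 2.2 − 1.6 + 4.4)/9 = 0.6667
Σ(z_t−z̄)(z_{t+3}−z̄) = (-14.2522) + (5.1278) + (-26.9289) + (-5.1622) + (4.9111) + (-18.1689) = -54.4733
Denominator Σ(z_t−z̄)² = 115.2800
r_3 = -54.4733 / 115.2800 = -0.473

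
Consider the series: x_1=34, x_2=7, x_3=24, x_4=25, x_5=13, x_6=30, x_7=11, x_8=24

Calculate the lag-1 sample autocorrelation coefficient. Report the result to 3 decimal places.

-0.677

Mean x̄ = (34 + 7 + 24 + 25 + 13 + 30 + 11 + 24)/8 = 21.0000
Deviations from mean: 13.0000, -14.0000, 3.0000, 4.0000, -8.0000, 9.0000, -10.0000, 3.0000
Numerator Σ_{t=1}^{7}(x_t−x̄)(x_{t+1}−x̄) = -436.0000
Denominator Σ(x_t−x̄)² = 644.0000
r_1 = -436.0000 / 644.0000 = -0.677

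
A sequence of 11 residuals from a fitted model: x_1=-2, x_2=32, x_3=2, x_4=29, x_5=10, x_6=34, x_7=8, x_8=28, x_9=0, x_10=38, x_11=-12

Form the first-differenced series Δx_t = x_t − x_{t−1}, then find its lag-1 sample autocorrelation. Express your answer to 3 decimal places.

-0.784

First differences Δx: 34, -30, 27, -19, 24, -26, 20, -28, 38, -50
Mean of differences = -1.0000
Numerator Σ(Δx_t−Δx̄)(Δx_{t+1}−Δx̄) = -7462.0000
Denominator Σ(Δx_t−Δx̄)² = 9516.0000
r_1(Δx) = -7462.0000 / 9516.0000 = -0.784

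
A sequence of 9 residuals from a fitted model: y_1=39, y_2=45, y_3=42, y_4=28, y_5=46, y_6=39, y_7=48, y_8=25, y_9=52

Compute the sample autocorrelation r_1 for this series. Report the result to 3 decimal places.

-0.626

Mean ȳ = (39 + 45 + 42 + 28 + 46 + 39 + 48 + 25 + 52)/9 = 40.4444
Numerator Σ_{t=1}^{8}(y_t−ȳ)(y_{t+1}−ȳ) = -402.0864
Denominator Σ(y_t−ȳ)² = 642.2222
r_1 = -402.0864 / 642.2222 = -0.626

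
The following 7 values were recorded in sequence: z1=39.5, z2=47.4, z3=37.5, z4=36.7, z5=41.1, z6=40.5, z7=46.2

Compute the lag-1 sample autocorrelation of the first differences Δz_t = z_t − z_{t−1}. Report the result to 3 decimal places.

-0.357

First differences Δz: 7.9, -9.9, -0.8, 4.4, -0.6, 5.7
Mean of differences = 1.1167
Numerator Σ(Δz_t−Δz̄)(Δz_{t+1}−Δz̄) = -73.4119
Denominator Σ(Δz_t−Δz̄)² = 205.7883
r_1(Δz) = -73.4119 / 205.7883 = -0.357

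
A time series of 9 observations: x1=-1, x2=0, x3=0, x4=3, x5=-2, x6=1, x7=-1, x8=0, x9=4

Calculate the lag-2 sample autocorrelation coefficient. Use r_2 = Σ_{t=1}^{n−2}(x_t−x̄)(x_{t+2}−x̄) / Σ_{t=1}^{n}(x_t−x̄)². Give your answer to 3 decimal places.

0.005

Mean x̄ = (-1 + 0 + 0 + 3 − 2 + 1 − 1 + 0 + 4)/9 = 0.4444
Σ(x_t−x̄)(x_{t+2}−x̄) = (0.6420) + (-1.1358) + (1.0864) + (1.4198) + (3.5309) + (-0.2469) + (-5.1358) = 0.1605
Denominator Σ(x_t−x̄)² = 30.2222
r_2 = 0.1605 / 30.2222 = 0.005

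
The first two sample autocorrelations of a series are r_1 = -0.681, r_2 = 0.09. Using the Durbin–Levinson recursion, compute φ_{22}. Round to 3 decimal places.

-0.697

φ_{22} = (r_2 − r_1²) / (1 − r_1²)
r_1² = (-0.681)² = 0.463761
Numerator = 0.09 − 0.4638 = -0.3738; denominator = 1 − 0.4638 = 0.5362
φ_{22} = -0.3738 / 0.5362 = -0.697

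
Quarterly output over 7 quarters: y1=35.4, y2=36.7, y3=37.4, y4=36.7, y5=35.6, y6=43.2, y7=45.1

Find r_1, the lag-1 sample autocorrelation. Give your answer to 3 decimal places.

Mean ȳ = (35.4 + 36.7 + 37.4 + 36.7 + 35.6 + 43.2 + 45.1)/7 = 38.5857
Σ(y_t−ȳ)(y_{t+1}−ȳ) = (6.0073) + (2.2359) + (2.2359) + (5.6302) + (-13.7769) + (30.0588) = 32.3912
Denominator Σ(y_t−ȳ)² = 91.3086
r_1 = 32.3912 / 91.3086 = 0.355

0.355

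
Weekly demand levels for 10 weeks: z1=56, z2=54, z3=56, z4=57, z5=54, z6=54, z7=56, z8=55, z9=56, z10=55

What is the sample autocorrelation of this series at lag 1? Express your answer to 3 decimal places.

Mean z̄ = (56 + 54 + 56 + 57 + 54 + 54 + 56 + 55 + 56 + 55)/10 = 55.3000
Numerator Σ_{t=1}^{9}(z_t−z̄)(z_{t+1}−z̄) = -2.6900
Denominator Σ(z_t−z̄)² = 10.1000
r_1 = -2.6900 / 10.1000 = -0.266

-0.266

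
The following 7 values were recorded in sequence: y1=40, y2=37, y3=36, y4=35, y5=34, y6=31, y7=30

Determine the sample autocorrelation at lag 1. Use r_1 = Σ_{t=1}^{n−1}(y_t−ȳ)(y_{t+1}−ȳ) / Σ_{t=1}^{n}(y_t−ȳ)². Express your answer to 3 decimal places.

0.495

Mean ȳ = (40 + 37 + 36 + 35 + 34 + 31 + 30)/7 = 34.7143
Deviations from mean: 5.2857, 2.2857, 1.2857, 0.2857, -0.7143, -3.7143, -4.7143
Σ(y_t−ȳ)(y_{t+1}−ȳ) = (12.0816) + (2.9388) + (0.3673) + (-0.2041) + (2.6531) + (17.5102) = 35.3469
Denominator Σ(y_t−ȳ)² = 71.4286
r_1 = 35.3469 / 71.4286 = 0.495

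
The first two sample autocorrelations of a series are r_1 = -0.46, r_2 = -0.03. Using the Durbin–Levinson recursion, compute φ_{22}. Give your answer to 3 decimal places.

-0.306

φ_{22} = (r_2 − r_1²) / (1 − r_1²)
r_1² = (-0.46)² = 0.2116
Numerator = -0.03 − 0.2116 = -0.2416; denominator = 1 − 0.2116 = 0.7884
φ_{22} = -0.2416 / 0.7884 = -0.306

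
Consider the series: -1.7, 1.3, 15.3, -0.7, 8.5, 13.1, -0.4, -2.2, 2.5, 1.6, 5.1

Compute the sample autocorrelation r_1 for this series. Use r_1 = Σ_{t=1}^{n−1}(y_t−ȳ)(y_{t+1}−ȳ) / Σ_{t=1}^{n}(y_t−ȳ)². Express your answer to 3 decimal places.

Mean ȳ = (-1.7 + 1.3 + 15.3 − 0.7 + 8.5 + 13.1 − 0.4 − 2.2 + 2.5 + 1.6 + 5.1)/11 = 3.8545
Numerator Σ_{t=1}^{10}(y_t−ȳ)(y_{t+1}−ȳ) = -50.5148
Denominator Σ(y_t−ȳ)² = 359.4073
r_1 = -50.5148 / 359.4073 = -0.141

-0.141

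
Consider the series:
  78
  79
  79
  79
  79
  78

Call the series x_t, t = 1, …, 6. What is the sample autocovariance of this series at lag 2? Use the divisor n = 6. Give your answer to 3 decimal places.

Mean x̄ = (78 + 79 + 79 + 79 + 79 + 78)/6 = 78.6667
Σ_{t=1}^{4}(x_t−x̄)(x_{t+2}−x̄) = -0.2222
γ_2 = -0.2222 / 6 = -0.037

-0.037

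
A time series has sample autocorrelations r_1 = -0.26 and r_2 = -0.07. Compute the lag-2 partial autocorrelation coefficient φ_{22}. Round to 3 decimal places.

-0.148

φ_{22} = (r_2 − r_1²) / (1 − r_1²)
r_1² = (-0.26)² = 0.0676
Numerator = -0.07 − 0.0676 = -0.1376; denominator = 1 − 0.0676 = 0.9324
φ_{22} = -0.1376 / 0.9324 = -0.148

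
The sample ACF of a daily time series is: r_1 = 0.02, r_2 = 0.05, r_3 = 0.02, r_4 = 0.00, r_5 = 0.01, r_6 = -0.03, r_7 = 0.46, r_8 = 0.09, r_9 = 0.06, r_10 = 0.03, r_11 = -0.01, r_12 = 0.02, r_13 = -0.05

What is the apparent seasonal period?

The largest autocorrelation is r_7 = 0.46; the remaining lags stay at or below 0.09.
The dominant spike at lag 7 indicates a seasonal period of 7.

7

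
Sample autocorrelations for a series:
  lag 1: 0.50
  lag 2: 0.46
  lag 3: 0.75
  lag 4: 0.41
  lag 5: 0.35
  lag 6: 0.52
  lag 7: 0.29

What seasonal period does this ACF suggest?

3

The largest autocorrelation is r_3 = 0.75, with a weaker echo at lag 6 (0.52); the remaining lags stay at or below 0.50. The elevated value at lag 1 (0.50), dropping to 0.46 at lag 2, reflects decaying short-term dependence rather than seasonality.
The dominant spike at lag 3 indicates a seasonal period of 3.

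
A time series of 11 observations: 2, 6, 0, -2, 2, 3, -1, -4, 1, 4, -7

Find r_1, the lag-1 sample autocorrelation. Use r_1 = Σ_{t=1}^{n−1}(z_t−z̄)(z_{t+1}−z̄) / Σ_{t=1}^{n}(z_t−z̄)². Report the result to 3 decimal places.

-0.118

Mean z̄ = (2 + 6 + 0 − 2 + 2 + 3 − 1 − 4 + 1 + 4 − 7)/11 = 0.3636
Numerator Σ_{t=1}^{10}(z_t−z̄)(z_{t+1}−z̄) = -16.4050
Denominator Σ(z_t−z̄)² = 138.5455
r_1 = -16.4050 / 138.5455 = -0.118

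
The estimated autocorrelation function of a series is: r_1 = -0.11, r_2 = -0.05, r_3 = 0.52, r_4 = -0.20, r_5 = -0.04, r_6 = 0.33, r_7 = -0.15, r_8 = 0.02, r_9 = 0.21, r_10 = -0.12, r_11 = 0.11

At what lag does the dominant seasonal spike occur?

The largest autocorrelation is r_3 = 0.52, with weaker echoes at lags 6 (0.33) and 9 (0.21); the remaining lags stay at or below 0.11.
The dominant spike at lag 3 indicates a seasonal period of 3.

3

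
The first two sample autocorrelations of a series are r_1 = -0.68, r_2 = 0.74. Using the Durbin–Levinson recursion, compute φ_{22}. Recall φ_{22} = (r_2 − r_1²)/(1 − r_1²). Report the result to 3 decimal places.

φ_{22} = (r_2 − r_1²) / (1 − r_1²)
r_1² = (-0.68)² = 0.4624
Numerator = 0.74 − 0.4624 = 0.2776; denominator = 1 − 0.4624 = 0.5376
φ_{22} = 0.2776 / 0.5376 = 0.516

0.516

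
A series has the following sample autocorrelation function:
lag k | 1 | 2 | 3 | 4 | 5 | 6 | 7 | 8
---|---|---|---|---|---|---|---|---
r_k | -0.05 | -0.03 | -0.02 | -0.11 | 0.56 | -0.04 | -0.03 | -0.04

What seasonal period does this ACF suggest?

The largest autocorrelation is r_5 = 0.56; the remaining lags stay at or below -0.02.
The dominant spike at lag 5 indicates a seasonal period of 5.

5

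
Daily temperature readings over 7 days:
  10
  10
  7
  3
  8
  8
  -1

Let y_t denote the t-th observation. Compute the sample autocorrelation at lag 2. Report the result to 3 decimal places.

Mean ȳ = (10 + 10 + 7 + 3 + 8 + 8 − 1)/7 = 6.4286
Σ(y_t−ȳ)(y_{t+2}−ȳ) = (2.0408) + (-12.2449) + (0.8980) + (-5.3878) + (-11.6735) = -26.3673
Denominator Σ(y_t−ȳ)² = 97.7143
r_2 = -26.3673 / 97.7143 = -0.270

-0.270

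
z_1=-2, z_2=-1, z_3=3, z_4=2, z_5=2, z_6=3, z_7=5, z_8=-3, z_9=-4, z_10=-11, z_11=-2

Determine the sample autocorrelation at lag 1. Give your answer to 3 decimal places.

Mean z̄ = (-2 − 1 + 3 + 2 + 2 + 3 + 5 − 3 − 4 − 11 − 2)/11 = -0.7273
Numerator Σ_{t=1}^{10}(z_t−z̄)(z_{t+1}−z̄) = 89.5620
Denominator Σ(z_t−z̄)² = 200.1818
r_1 = 89.5620 / 200.1818 = 0.447

0.447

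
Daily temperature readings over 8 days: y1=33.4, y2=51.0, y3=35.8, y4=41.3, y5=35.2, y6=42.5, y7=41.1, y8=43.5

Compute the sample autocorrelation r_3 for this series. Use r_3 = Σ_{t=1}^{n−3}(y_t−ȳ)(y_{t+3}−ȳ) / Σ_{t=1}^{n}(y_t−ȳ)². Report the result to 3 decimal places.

Mean ȳ = (33.4 + 51.0 + 35.8 + 41.3 + 35.2 + 42.5 + 41.1 + 43.5)/8 = 40.4750
Deviations from mean: -7.0750, 10.5250, -4.6750, 0.8250, -5.2750, 2.0250, 0.6250, 3.0250
Σ(y_t−ȳ)(y_{t+3}−ȳ) = (-5.8369) + (-55.5194) + (-9.4669) + (0.5156) + (-15.9569) = -86.2644
Denominator Σ(y_t−ȳ)² = 224.8350
r_3 = -86.2644 / 224.8350 = -0.384

-0.384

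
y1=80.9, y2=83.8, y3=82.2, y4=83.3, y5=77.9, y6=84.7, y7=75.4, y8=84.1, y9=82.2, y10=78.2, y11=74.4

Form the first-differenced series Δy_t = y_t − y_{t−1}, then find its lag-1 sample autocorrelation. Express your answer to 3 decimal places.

First differences Δy: 2.9, -1.6, 1.1, -5.4, 6.8, -9.3, 8.7, -1.9, -4.0, -3.8
Mean of differences = -0.6500
Numerator Σ(Δy_t−Δȳ)(Δy_{t+1}−Δȳ) = -191.0025
Denominator Σ(Δy_t−Δȳ)² = 279.5850
r_1(Δy) = -191.0025 / 279.5850 = -0.683

-0.683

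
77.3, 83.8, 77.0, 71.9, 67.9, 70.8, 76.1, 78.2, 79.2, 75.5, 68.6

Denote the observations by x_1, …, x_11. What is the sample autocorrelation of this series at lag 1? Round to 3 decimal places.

0.401

Mean x̄ = (77.3 + 83.8 + 77.0 + 71.9 + 67.9 + 70.8 + 76.1 + 78.2 + 79.2 + 75.5 + 68.6)/11 = 75.1182
Numerator Σ_{t=1}^{10}(x_t−x̄)(x_{t+1}−x̄) = 94.0579
Denominator Σ(x_t−x̄)² = 234.5364
r_1 = 94.0579 / 234.5364 = 0.401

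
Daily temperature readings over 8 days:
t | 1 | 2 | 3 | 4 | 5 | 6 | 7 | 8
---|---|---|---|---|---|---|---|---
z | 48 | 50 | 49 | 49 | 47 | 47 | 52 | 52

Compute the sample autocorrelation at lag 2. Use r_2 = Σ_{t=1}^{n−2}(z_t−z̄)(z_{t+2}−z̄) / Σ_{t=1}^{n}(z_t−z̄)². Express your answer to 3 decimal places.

-0.405

Mean z̄ = (48 + 50 + 49 + 49 + 47 + 47 + 52 + 52)/8 = 49.2500
Σ(z_t−z̄)(z_{t+2}−z̄) = (0.3125) + (-0.1875) + (0.5625) + (0.5625) + (-6.1875) + (-6.1875) = -11.1250
Denominator Σ(z_t−z̄)² = 27.5000
r_2 = -11.1250 / 27.5000 = -0.405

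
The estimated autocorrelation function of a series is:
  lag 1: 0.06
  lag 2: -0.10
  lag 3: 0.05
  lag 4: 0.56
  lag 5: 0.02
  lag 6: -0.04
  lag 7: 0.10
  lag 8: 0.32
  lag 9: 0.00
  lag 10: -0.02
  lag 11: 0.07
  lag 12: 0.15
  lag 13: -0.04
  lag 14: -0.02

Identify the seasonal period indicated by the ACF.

4

The largest autocorrelation is r_4 = 0.56, with weaker echoes at lags 8 (0.32) and 12 (0.15); the remaining lags stay at or below 0.10.
The dominant spike at lag 4 indicates a seasonal period of 4.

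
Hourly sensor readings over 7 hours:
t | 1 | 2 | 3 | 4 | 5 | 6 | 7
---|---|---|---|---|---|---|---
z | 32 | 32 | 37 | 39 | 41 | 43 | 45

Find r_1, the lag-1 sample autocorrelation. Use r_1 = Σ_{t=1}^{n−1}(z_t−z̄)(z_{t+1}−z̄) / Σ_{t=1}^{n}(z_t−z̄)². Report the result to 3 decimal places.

0.597

Mean z̄ = (32 + 32 + 37 + 39 + 41 + 43 + 45)/7 = 38.4286
Deviations from mean: -6.4286, -6.4286, -1.4286, 0.5714, 2.5714, 4.5714, 6.5714
Σ(z_t−z̄)(z_{t+1}−z̄) = (41.3265) + (9.1837) + (-0.8163) + (1.4694) + (11.7551) + (30.0408) = 92.9592
Denominator Σ(z_t−z̄)² = 155.7143
r_1 = 92.9592 / 155.7143 = 0.597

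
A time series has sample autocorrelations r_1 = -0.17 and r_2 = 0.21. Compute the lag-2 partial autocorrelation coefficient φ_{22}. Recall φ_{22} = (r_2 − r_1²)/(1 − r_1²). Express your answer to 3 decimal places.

0.186

φ_{22} = (r_2 − r_1²) / (1 − r_1²)
r_1² = (-0.17)² = 0.0289
Numerator = 0.21 − 0.0289 = 0.1811; denominator = 1 − 0.0289 = 0.9711
φ_{22} = 0.1811 / 0.9711 = 0.186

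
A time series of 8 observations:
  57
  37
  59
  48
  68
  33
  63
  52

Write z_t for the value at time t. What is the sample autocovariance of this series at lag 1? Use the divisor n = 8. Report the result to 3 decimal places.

-98.064

Mean z̄ = (57 + 37 + 59 + 48 + 68 + 33 + 63 + 52)/8 = 52.1250
Deviations: 4.8750, -15.1250, 6.8750, -4.1250, 15.8750, -19.1250, 10.8750, -0.1250
Σ_{t=1}^{7}(z_t−z̄)(z_{t+1}−z̄) = -784.5156
γ_1 = -784.5156 / 8 = -98.064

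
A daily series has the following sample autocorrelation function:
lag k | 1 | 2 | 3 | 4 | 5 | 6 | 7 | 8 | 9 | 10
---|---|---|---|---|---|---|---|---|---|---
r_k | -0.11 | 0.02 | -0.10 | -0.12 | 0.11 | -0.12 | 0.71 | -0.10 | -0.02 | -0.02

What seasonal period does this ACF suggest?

The largest autocorrelation is r_7 = 0.71; the remaining lags stay at or below 0.11.
The dominant spike at lag 7 indicates a seasonal period of 7.

7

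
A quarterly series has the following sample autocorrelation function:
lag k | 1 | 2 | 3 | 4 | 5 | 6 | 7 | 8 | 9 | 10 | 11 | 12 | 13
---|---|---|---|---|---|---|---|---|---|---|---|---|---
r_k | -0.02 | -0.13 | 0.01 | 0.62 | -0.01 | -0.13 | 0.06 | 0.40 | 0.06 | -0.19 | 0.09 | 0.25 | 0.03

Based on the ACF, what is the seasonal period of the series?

4

The largest autocorrelation is r_4 = 0.62, with weaker echoes at lags 8 (0.40) and 12 (0.25); the remaining lags stay at or below 0.09.
The dominant spike at lag 4 indicates a seasonal period of 4.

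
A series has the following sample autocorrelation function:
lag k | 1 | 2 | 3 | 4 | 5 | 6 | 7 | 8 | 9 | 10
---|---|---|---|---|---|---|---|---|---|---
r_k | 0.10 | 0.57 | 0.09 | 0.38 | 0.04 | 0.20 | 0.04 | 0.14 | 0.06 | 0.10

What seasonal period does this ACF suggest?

2

The largest autocorrelation is r_2 = 0.57, with weaker echoes at lags 4 (0.38) and 6 (0.20); the remaining lags stay at or below 0.14.
The dominant spike at lag 2 indicates a seasonal period of 2.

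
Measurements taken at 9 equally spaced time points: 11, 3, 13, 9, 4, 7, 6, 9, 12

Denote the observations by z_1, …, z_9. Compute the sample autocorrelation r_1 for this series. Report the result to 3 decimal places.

Mean z̄ = (11 + 3 + 13 + 9 + 4 + 7 + 6 + 9 + 12)/9 = 8.2222
Numerator Σ_{t=1}^{8}(z_t−z̄)(z_{t+1}−z̄) = -29.9383
Denominator Σ(z_t−z̄)² = 97.5556
r_1 = -29.9383 / 97.5556 = -0.307

-0.307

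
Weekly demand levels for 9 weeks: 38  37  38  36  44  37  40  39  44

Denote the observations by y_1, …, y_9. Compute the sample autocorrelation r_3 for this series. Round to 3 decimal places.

-0.261

Mean ȳ = (38 + 37 + 38 + 36 + 44 + 37 + 40 + 39 + 44)/9 = 39.2222
Σ(y_t−ȳ)(y_{t+3}−ȳ) = (3.9383) + (-10.6173) + (2.7160) + (-2.5062) + (-1.0617) + (-10.6173) = -18.1481
Denominator Σ(y_t−ȳ)² = 69.5556
r_3 = -18.1481 / 69.5556 = -0.261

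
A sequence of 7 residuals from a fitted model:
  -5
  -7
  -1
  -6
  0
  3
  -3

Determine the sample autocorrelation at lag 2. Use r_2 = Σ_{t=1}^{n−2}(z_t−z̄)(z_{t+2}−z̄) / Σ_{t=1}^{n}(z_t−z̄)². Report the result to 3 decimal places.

Mean z̄ = (-5 − 7 − 1 − 6 + 0 + 3 − 3)/7 = -2.7143
Deviations from mean: -2.2857, -4.2857, 1.7143, -3.2857, 2.7143, 5.7143, -0.2857
Numerator Σ_{t=1}^{5}(z_t−z̄)(z_{t+2}−z̄) = -4.7347
Denominator Σ(z_t−z̄)² = 77.4286
r_2 = -4.7347 / 77.4286 = -0.061

-0.061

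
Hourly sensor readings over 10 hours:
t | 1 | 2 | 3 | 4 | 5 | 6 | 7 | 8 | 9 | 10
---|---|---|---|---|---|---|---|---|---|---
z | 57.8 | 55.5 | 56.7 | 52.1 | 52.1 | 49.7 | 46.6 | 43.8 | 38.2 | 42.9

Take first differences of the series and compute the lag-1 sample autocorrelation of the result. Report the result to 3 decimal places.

-0.428

First differences Δz: -2.3, 1.2, -4.6, 0.0, -2.4, -3.1, -2.8, -5.6, 4.7
Mean of differences = -1.6556
Numerator Σ(Δz_t−Δz̄)(Δz_{t+1}−Δz̄) = -34.1820
Denominator Σ(Δz_t−Δz̄)² = 79.8822
r_1(Δz) = -34.1820 / 79.8822 = -0.428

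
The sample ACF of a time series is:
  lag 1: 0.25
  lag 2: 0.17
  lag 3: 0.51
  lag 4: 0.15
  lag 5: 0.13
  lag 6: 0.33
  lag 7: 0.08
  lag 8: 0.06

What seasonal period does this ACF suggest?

The largest autocorrelation is r_3 = 0.51, with a weaker echo at lag 6 (0.33); the remaining lags stay at or below 0.25. The elevated value at lag 1 (0.25), dropping to 0.17 at lag 2, reflects decaying short-term dependence rather than seasonality.
The dominant spike at lag 3 indicates a seasonal period of 3.

3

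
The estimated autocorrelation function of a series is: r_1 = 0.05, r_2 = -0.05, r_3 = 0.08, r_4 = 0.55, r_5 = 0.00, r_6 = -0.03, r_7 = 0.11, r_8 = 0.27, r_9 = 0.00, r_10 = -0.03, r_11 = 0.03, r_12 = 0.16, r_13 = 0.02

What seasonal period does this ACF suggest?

The largest autocorrelation is r_4 = 0.55, with weaker echoes at lags 8 (0.27) and 12 (0.16); the remaining lags stay at or below 0.11.
The dominant spike at lag 4 indicates a seasonal period of 4.

4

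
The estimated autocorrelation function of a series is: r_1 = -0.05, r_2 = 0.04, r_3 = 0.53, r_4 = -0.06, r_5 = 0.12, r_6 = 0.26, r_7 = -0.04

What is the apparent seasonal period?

The largest autocorrelation is r_3 = 0.53, with a weaker echo at lag 6 (0.26); the remaining lags stay at or below 0.12.
The dominant spike at lag 3 indicates a seasonal period of 3.

3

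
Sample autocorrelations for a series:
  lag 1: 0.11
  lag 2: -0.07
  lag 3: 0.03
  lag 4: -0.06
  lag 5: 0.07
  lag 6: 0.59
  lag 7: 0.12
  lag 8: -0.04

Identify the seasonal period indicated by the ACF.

6

The largest autocorrelation is r_6 = 0.59; the remaining lags stay at or below 0.12.
The dominant spike at lag 6 indicates a seasonal period of 6.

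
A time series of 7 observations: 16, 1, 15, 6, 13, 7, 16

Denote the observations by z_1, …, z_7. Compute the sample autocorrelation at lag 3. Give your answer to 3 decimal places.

-0.423

Mean z̄ = (16 + 1 + 15 + 6 + 13 + 7 + 16)/7 = 10.5714
Deviations from mean: 5.4286, -9.5714, 4.4286, -4.5714, 2.4286, -3.5714, 5.4286
Numerator Σ_{t=1}^{4}(z_t−z̄)(z_{t+3}−z̄) = -88.6939
Denominator Σ(z_t−z̄)² = 209.7143
r_3 = -88.6939 / 209.7143 = -0.423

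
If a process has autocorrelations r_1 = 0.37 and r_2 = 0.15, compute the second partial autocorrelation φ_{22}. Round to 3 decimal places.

φ_{22} = (r_2 − r_1²) / (1 − r_1²)
r_1² = (0.37)² = 0.1369
Numerator = 0.15 − 0.1369 = 0.0131; denominator = 1 − 0.1369 = 0.8631
φ_{22} = 0.0131 / 0.8631 = 0.015

0.015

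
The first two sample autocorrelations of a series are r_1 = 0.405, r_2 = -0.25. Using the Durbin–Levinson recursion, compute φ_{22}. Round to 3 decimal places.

-0.495

φ_{22} = (r_2 − r_1²) / (1 − r_1²)
r_1² = (0.405)² = 0.164025
Numerator = -0.25 − 0.1640 = -0.4140; denominator = 1 − 0.1640 = 0.8360
φ_{22} = -0.4140 / 0.8360 = -0.495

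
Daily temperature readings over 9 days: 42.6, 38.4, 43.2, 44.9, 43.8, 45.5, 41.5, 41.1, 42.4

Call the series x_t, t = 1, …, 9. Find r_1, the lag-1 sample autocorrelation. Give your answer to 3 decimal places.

Mean x̄ = (42.6 + 38.4 + 43.2 + 44.9 + 43.8 + 45.5 + 41.5 + 41.1 + 42.4)/9 = 42.6000
Numerator Σ_{t=1}^{8}(x_t−x̄)(x_{t+1}−x̄) = 3.8600
Denominator Σ(x_t−x̄)² = 36.6400
r_1 = 3.8600 / 36.6400 = 0.105

0.105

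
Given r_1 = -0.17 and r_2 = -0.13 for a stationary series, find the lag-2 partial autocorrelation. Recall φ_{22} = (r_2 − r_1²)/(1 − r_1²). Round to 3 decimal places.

φ_{22} = (r_2 − r_1²) / (1 − r_1²)
r_1² = (-0.17)² = 0.0289
Numerator = -0.13 − 0.0289 = -0.1589; denominator = 1 − 0.0289 = 0.9711
φ_{22} = -0.1589 / 0.9711 = -0.164

-0.164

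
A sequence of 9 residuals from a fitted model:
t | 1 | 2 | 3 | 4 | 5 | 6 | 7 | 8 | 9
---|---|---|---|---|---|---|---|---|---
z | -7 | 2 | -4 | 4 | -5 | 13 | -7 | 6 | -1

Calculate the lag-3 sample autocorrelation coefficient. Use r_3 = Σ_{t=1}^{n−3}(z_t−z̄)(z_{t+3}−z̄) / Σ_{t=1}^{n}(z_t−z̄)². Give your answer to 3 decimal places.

Mean z̄ = (-7 + 2 − 4 + 4 − 5 + 13 − 7 + 6 − 1)/9 = 0.1111
Numerator Σ_{t=1}^{6}(z_t−z̄)(z_{t+3}−z̄) = -162.3704
Denominator Σ(z_t−z̄)² = 364.8889
r_3 = -162.3704 / 364.8889 = -0.445

-0.445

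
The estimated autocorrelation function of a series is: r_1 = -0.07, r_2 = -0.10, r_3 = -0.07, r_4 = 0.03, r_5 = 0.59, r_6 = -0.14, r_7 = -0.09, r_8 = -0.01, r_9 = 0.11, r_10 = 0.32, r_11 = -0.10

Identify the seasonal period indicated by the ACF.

The largest autocorrelation is r_5 = 0.59, with a weaker echo at lag 10 (0.32); the remaining lags stay at or below 0.11.
The dominant spike at lag 5 indicates a seasonal period of 5.

5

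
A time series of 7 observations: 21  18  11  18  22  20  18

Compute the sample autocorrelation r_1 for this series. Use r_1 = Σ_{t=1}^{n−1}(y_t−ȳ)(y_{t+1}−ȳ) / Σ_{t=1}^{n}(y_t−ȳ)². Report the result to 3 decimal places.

0.106

Mean ȳ = (21 + 18 + 11 + 18 + 22 + 20 + 18)/7 = 18.2857
Deviations from mean: 2.7143, -0.2857, -7.2857, -0.2857, 3.7143, 1.7143, -0.2857
Numerator Σ_{t=1}^{6}(y_t−ȳ)(y_{t+1}−ȳ) = 8.2041
Denominator Σ(y_t−ȳ)² = 77.4286
r_1 = 8.2041 / 77.4286 = 0.106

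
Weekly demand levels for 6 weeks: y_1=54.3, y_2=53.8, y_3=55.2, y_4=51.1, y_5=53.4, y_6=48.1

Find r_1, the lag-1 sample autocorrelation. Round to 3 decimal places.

-0.108

Mean ȳ = (54.3 + 53.8 + 55.2 + 51.1 + 53.4 + 48.1)/6 = 52.6500
Deviations from mean: 1.6500, 1.1500, 2.5500, -1.5500, 0.7500, -4.5500
Σ(y_t−ȳ)(y_{t+1}−ȳ) = (1.8975) + (2.9325) + (-3.9525) + (-1.1625) + (-3.4125) = -3.6975
Denominator Σ(y_t−ȳ)² = 34.2150
r_1 = -3.6975 / 34.2150 = -0.108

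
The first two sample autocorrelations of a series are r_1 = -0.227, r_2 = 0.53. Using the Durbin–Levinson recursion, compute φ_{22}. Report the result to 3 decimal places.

0.504

φ_{22} = (r_2 − r_1²) / (1 − r_1²)
r_1² = (-0.227)² = 0.051529
Numerator = 0.53 − 0.0515 = 0.4785; denominator = 1 − 0.0515 = 0.9485
φ_{22} = 0.4785 / 0.9485 = 0.504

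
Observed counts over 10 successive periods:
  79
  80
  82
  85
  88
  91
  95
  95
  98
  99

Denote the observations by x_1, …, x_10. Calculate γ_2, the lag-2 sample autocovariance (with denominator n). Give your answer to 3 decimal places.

Mean x̄ = (79 + 80 + 82 + 85 + 88 + 91 + 95 + 95 + 98 + 99)/10 = 89.2000
Σ_{t=1}^{8}(x_t−x̄)(x_{t+2}−x̄) = 224.5200
γ_2 = 224.5200 / 10 = 22.452

22.452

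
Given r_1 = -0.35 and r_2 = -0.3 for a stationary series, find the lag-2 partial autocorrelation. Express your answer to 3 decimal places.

-0.481

φ_{22} = (r_2 − r_1²) / (1 − r_1²)
r_1² = (-0.35)² = 0.1225
Numerator = -0.3 − 0.1225 = -0.4225; denominator = 1 − 0.1225 = 0.8775
φ_{22} = -0.4225 / 0.8775 = -0.481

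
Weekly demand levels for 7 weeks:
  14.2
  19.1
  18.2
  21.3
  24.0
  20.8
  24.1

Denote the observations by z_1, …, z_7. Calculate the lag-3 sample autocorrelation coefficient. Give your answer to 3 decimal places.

-0.107

Mean z̄ = (14.2 + 19.1 + 18.2 + 21.3 + 24.0 + 20.8 + 24.1)/7 = 20.2429
Deviations from mean: -6.0429, -1.1429, -2.0429, 1.0571, 3.7571, 0.5571, 3.8571
Numerator Σ_{t=1}^{4}(z_t−z̄)(z_{t+3}−z̄) = -7.7427
Denominator Σ(z_t−z̄)² = 72.4171
r_3 = -7.7427 / 72.4171 = -0.107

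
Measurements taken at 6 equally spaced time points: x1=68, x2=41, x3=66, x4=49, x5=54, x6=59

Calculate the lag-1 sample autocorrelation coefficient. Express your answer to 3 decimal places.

-0.734

Mean x̄ = (68 + 41 + 66 + 49 + 54 + 59)/6 = 56.1667
Deviations from mean: 11.8333, -15.1667, 9.8333, -7.1667, -2.1667, 2.8333
Σ(x_t−x̄)(x_{t+1}−x̄) = (-179.4722) + (-149.1389) + (-70.4722) + (15.5278) + (-6.1389) = -389.6944
Denominator Σ(x_t−x̄)² = 530.8333
r_1 = -389.6944 / 530.8333 = -0.734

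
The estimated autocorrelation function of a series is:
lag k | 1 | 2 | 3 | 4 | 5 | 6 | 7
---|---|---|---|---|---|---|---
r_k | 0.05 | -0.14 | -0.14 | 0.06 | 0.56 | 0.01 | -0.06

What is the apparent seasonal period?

The largest autocorrelation is r_5 = 0.56; the remaining lags stay at or below 0.06.
The dominant spike at lag 5 indicates a seasonal period of 5.

5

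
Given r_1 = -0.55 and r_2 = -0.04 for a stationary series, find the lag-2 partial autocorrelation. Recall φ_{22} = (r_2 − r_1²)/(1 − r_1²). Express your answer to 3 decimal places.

φ_{22} = (r_2 − r_1²) / (1 − r_1²)
r_1² = (-0.55)² = 0.3025
Numerator = -0.04 − 0.3025 = -0.3425; denominator = 1 − 0.3025 = 0.6975
φ_{22} = -0.3425 / 0.6975 = -0.491

-0.491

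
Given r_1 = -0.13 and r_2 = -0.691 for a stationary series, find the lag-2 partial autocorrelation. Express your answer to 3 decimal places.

φ_{22} = (r_2 − r_1²) / (1 − r_1²)
r_1² = (-0.13)² = 0.0169
Numerator = -0.691 − 0.0169 = -0.7079; denominator = 1 − 0.0169 = 0.9831
φ_{22} = -0.7079 / 0.9831 = -0.720

-0.720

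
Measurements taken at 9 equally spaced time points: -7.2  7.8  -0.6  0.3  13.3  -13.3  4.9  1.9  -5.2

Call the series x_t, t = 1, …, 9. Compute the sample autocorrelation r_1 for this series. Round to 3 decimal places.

Mean x̄ = (-7.2 + 7.8 − 0.6 + 0.3 + 13.3 − 13.3 + 4.9 + 1.9 − 5.2)/9 = 0.2111
Numerator Σ_{t=1}^{8}(x_t−x̄)(x_{t+1}−x̄) = -302.7235
Denominator Σ(x_t−x̄)² = 521.1689
r_1 = -302.7235 / 521.1689 = -0.581

-0.581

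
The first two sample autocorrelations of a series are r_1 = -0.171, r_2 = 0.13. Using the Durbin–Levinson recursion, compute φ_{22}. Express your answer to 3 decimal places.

0.104

φ_{22} = (r_2 − r_1²) / (1 − r_1²)
r_1² = (-0.171)² = 0.029241
Numerator = 0.13 − 0.0292 = 0.1008; denominator = 1 − 0.0292 = 0.9708
φ_{22} = 0.1008 / 0.9708 = 0.104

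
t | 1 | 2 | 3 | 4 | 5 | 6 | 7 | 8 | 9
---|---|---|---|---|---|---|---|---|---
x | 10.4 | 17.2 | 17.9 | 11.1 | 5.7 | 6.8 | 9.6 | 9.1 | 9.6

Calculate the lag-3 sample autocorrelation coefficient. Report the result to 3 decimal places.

-0.343

Mean x̄ = (10.4 + 17.2 + 17.9 + 11.1 + 5.7 + 6.8 + 9.6 + 9.1 + 9.6)/9 = 10.8222
Σ(x_t−x̄)(x_{t+3}−x̄) = (-0.1173) + (-32.6684) + (-28.4684) + (-0.3395) + (8.8216) + (4.9160) = -47.8559
Denominator Σ(x_t−x̄)² = 139.3956
r_3 = -47.8559 / 139.3956 = -0.343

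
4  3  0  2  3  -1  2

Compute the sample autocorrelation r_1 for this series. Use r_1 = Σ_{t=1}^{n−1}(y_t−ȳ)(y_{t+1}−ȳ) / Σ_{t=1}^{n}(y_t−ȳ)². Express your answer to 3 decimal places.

Mean ȳ = (4 + 3 + 0 + 2 + 3 − 1 + 2)/7 = 1.8571
Deviations from mean: 2.1429, 1.1429, -1.8571, 0.1429, 1.1429, -2.8571, 0.1429
Numerator Σ_{t=1}^{6}(y_t−ȳ)(y_{t+1}−ȳ) = -3.4490
Denominator Σ(y_t−ȳ)² = 18.8571
r_1 = -3.4490 / 18.8571 = -0.183

-0.183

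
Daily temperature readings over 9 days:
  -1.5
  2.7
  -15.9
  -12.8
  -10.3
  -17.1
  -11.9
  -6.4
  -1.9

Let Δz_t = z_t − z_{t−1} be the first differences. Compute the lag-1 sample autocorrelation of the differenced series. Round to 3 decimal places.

First differences Δz: 4.2, -18.6, 3.1, 2.5, -6.8, 5.2, 5.5, 4.5
Mean of differences = -0.0500
Numerator Σ(Δz_t−Δz̄)(Δz_{t+1}−Δz̄) = -127.4975
Denominator Σ(Δz_t−Δz̄)² = 503.2200
r_1(Δz) = -127.4975 / 503.2200 = -0.253

-0.253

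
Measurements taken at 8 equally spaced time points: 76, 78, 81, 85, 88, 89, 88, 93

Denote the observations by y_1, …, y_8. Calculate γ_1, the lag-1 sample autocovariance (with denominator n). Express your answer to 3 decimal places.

17.336

Mean ȳ = (76 + 78 + 81 + 85 + 88 + 89 + 88 + 93)/8 = 84.7500
Σ_{t=1}^{7}(y_t−ȳ)(y_{t+1}−ȳ) = 138.6875
γ_1 = 138.6875 / 8 = 17.336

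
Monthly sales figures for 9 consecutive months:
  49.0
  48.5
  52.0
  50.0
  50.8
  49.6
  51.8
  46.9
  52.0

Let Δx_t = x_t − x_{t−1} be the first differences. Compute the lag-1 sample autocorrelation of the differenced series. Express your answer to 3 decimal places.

-0.681

First differences Δx: -0.5, 3.5, -2.0, 0.8, -1.2, 2.2, -4.9, 5.1
Mean of differences = 0.3750
Numerator Σ(Δx_t−Δx̄)(Δx_{t+1}−Δx̄) = -49.2606
Denominator Σ(Δx_t−Δx̄)² = 72.3150
r_1(Δx) = -49.2606 / 72.3150 = -0.681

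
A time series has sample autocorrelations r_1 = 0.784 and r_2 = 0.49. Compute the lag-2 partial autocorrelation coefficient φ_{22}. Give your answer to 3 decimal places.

-0.323

φ_{22} = (r_2 − r_1²) / (1 − r_1²)
r_1² = (0.784)² = 0.614656
Numerator = 0.49 − 0.6147 = -0.1247; denominator = 1 − 0.6147 = 0.3853
φ_{22} = -0.1247 / 0.3853 = -0.323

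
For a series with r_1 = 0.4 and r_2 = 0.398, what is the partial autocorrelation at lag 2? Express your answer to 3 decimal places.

0.283

φ_{22} = (r_2 − r_1²) / (1 − r_1²)
r_1² = (0.4)² = 0.16
Numerator = 0.398 − 0.1600 = 0.2380; denominator = 1 − 0.1600 = 0.8400
φ_{22} = 0.2380 / 0.8400 = 0.283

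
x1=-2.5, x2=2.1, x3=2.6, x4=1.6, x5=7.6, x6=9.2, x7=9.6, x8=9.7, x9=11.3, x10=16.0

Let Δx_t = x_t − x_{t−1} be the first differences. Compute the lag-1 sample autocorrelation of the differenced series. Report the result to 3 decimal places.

-0.196

First differences Δx: 4.6, 0.5, -1.0, 6.0, 1.6, 0.4, 0.1, 1.6, 4.7
Mean of differences = 2.0556
Numerator Σ(Δx_t−Δx̄)(Δx_{t+1}−Δx̄) = -9.3764
Denominator Σ(Δx_t−Δx̄)² = 47.7622
r_1(Δx) = -9.3764 / 47.7622 = -0.196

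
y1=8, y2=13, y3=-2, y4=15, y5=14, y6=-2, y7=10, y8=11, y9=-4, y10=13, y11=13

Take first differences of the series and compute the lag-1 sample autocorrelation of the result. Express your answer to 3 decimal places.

-0.538

First differences Δy: 5, -15, 17, -1, -16, 12, 1, -15, 17, 0
Mean of differences = 0.5000
Numerator Σ(Δy_t−Δȳ)(Δy_{t+1}−Δȳ) = -781.2500
Denominator Σ(Δy_t−Δȳ)² = 1452.5000
r_1(Δy) = -781.2500 / 1452.5000 = -0.538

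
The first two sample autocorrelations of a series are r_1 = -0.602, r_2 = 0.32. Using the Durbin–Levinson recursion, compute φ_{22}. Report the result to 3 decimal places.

φ_{22} = (r_2 − r_1²) / (1 − r_1²)
r_1² = (-0.602)² = 0.362404
Numerator = 0.32 − 0.3624 = -0.0424; denominator = 1 − 0.3624 = 0.6376
φ_{22} = -0.0424 / 0.6376 = -0.067

-0.067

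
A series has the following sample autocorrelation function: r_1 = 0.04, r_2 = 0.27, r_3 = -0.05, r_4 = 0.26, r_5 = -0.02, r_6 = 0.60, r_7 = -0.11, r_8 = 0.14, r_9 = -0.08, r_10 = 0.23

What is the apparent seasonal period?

6

The largest autocorrelation is r_6 = 0.60; the remaining lags stay at or below 0.27.
The dominant spike at lag 6 indicates a seasonal period of 6.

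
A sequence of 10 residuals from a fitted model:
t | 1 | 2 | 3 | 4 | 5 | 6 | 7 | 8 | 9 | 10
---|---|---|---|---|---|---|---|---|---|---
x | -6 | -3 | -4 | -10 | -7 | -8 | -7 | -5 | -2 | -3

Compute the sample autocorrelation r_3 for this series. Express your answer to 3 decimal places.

-0.201

Mean x̄ = (-6 − 3 − 4 − 10 − 7 − 8 − 7 − 5 − 2 − 3)/10 = -5.5000
Numerator Σ_{t=1}^{7}(x_t−x̄)(x_{t+3}−x̄) = -11.7500
Denominator Σ(x_t−x̄)² = 58.5000
r_3 = -11.7500 / 58.5000 = -0.201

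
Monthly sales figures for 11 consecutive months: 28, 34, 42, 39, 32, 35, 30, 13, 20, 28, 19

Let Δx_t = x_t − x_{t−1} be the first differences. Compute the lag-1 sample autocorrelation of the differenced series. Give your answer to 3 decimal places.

-0.071

First differences Δx: 6, 8, -3, -7, 3, -5, -17, 7, 8, -9
Mean of differences = -0.9000
Numerator Σ(Δx_t−Δx̄)(Δx_{t+1}−Δx̄) = -47.2100
Denominator Σ(Δx_t−Δx̄)² = 666.9000
r_1(Δx) = -47.2100 / 666.9000 = -0.071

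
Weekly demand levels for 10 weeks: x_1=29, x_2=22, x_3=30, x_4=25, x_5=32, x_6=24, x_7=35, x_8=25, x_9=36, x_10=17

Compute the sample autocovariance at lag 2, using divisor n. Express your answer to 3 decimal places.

17.000

Mean x̄ = (29 + 22 + 30 + 25 + 32 + 24 + 35 + 25 + 36 + 17)/10 = 27.5000
Σ_{t=1}^{8}(x_t−x̄)(x_{t+2}−x̄) = 170.0000
γ_2 = 170.0000 / 10 = 17.000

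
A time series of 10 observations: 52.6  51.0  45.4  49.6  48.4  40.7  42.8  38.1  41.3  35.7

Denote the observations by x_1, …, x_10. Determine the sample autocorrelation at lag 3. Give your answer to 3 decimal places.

0.191

Mean x̄ = (52.6 + 51.0 + 45.4 + 49.6 + 48.4 + 40.7 + 42.8 + 38.1 + 41.3 + 35.7)/10 = 44.5600
Σ(x_t−x̄)(x_{t+3}−x̄) = (40.5216) + (24.7296) + (-3.2424) + (-8.8704) + (-24.8064) + (12.5836) + (15.5936) = 56.5092
Denominator Σ(x_t−x̄)² = 295.8240
r_3 = 56.5092 / 295.8240 = 0.191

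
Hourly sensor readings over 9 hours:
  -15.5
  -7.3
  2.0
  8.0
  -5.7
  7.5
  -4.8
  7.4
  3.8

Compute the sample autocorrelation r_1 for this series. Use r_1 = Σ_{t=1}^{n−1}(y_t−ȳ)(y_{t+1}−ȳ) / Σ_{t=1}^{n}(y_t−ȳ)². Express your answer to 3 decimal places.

-0.026

Mean ȳ = (-15.5 − 7.3 + 2.0 + 8.0 − 5.7 + 7.5 − 4.8 + 7.4 + 3.8)/9 = -0.5111
Numerator Σ_{t=1}^{8}(y_t−ȳ)(y_{t+1}−ȳ) = -13.8323
Denominator Σ(y_t−ȳ)² = 540.1689
r_1 = -13.8323 / 540.1689 = -0.026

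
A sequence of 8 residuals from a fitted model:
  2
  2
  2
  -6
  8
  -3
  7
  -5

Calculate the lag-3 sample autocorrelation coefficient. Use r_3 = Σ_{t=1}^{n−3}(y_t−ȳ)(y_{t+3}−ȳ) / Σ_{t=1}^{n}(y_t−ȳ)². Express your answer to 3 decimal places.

Mean ȳ = (2 + 2 + 2 − 6 + 8 − 3 + 7 − 5)/8 = 0.8750
Deviations from mean: 1.1250, 1.1250, 1.1250, -6.8750, 7.1250, -3.8750, 6.1250, -5.8750
Σ(y_t−ȳ)(y_{t+3}−ȳ) = (-7.7344) + (8.0156) + (-4.3594) + (-42.1094) + (-41.8594) = -88.0469
Denominator Σ(y_t−ȳ)² = 188.8750
r_3 = -88.0469 / 188.8750 = -0.466

-0.466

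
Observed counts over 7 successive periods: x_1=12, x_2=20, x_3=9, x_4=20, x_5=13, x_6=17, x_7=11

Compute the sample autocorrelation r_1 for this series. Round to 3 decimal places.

Mean x̄ = (12 + 20 + 9 + 20 + 13 + 17 + 11)/7 = 14.5714
Deviations from mean: -2.5714, 5.4286, -5.5714, 5.4286, -1.5714, 2.4286, -3.5714
Numerator Σ_{t=1}^{6}(x_t−x̄)(x_{t+1}−x̄) = -95.4694
Denominator Σ(x_t−x̄)² = 117.7143
r_1 = -95.4694 / 117.7143 = -0.811

-0.811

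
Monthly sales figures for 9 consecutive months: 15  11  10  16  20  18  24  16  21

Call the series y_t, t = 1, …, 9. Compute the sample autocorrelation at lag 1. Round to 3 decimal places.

0.339

Mean ȳ = (15 + 11 + 10 + 16 + 20 + 18 + 24 + 16 + 21)/9 = 16.7778
Numerator Σ_{t=1}^{8}(y_t−ȳ)(y_{t+1}−ȳ) = 56.0617
Denominator Σ(y_t−ȳ)² = 165.5556
r_1 = 56.0617 / 165.5556 = 0.339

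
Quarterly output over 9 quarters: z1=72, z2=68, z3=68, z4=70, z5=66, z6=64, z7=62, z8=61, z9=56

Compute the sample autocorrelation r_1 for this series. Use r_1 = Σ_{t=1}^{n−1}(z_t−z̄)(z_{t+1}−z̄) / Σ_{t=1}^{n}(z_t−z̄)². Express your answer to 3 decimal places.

0.496

Mean z̄ = (72 + 68 + 68 + 70 + 66 + 64 + 62 + 61 + 56)/9 = 65.2222
Numerator Σ_{t=1}^{8}(z_t−z̄)(z_{t+1}−z̄) = 99.0617
Denominator Σ(z_t−z̄)² = 199.5556
r_1 = 99.0617 / 199.5556 = 0.496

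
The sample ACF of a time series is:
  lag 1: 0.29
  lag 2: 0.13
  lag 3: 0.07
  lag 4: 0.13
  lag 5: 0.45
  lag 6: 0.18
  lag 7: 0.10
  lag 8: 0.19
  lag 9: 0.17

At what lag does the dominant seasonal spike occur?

5

The largest autocorrelation is r_5 = 0.45; the remaining lags stay at or below 0.29. The elevated value at lag 1 (0.29), dropping to 0.13 at lag 2, reflects decaying short-term dependence rather than seasonality.
The dominant spike at lag 5 indicates a seasonal period of 5.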